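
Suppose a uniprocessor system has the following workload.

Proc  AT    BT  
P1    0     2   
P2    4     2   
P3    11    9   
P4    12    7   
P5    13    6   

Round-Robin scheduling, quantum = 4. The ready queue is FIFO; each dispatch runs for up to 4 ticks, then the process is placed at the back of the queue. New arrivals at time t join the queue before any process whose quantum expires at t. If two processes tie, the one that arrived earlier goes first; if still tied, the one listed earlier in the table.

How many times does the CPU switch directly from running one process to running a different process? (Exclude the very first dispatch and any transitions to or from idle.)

6

Gantt: | P1 0-2 | idle 2-4 | P2 4-6 | idle 6-11 | P3 11-15 | P4 15-19 | P5 19-23 | P3 23-27 | P4 27-30 | P5 30-32 | P3 32-33 |
Completion: P1=2  P2=6  P3=33  P4=30  P5=32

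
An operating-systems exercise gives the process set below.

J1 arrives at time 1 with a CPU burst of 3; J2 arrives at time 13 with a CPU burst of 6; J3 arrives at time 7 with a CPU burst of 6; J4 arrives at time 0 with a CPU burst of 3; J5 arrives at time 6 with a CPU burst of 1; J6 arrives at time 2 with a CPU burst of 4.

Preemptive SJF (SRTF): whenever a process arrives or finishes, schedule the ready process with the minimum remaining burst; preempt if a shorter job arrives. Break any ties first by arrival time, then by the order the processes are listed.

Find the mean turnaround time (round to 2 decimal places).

Schedule: | J4 0-3 | J1 3-6 | J5 6-7 | J6 7-11 | J3 11-17 | J2 17-23 |
Completion: J1=6  J2=23  J3=17  J4=3  J5=7  J6=11
Turnaround (C−A): J1=5  J2=10  J3=10  J4=3  J5=1  J6=9
Turnaround times: J1=5, J2=10, J3=10, J4=3, J5=1, J6=9
Average turnaround = (5+10+10+3+1+9) / 6 = 38/6 = 6.33

6.33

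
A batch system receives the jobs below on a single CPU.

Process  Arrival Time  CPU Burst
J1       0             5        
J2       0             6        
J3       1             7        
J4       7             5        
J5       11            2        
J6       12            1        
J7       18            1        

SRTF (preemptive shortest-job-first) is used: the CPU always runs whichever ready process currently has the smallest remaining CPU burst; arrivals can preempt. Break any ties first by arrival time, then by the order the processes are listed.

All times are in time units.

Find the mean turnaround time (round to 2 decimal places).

8.57

Timeline: | J1 0-5 | J2 5-11 | J5 11-13 | J6 13-14 | J4 14-19 | J7 19-20 | J3 20-27 |
Completion: J1=5  J2=11  J3=27  J4=19  J5=13  J6=14  J7=20
Turnaround (C−A): J1=5  J2=11  J3=26  J4=12  J5=2  J6=2  J7=2
Turnaround times: J1=5, J2=11, J3=26, J4=12, J5=2, J6=2, J7=2
Average turnaround = (5+11+26+12+2+2+2) / 7 = 60/7 = 8.57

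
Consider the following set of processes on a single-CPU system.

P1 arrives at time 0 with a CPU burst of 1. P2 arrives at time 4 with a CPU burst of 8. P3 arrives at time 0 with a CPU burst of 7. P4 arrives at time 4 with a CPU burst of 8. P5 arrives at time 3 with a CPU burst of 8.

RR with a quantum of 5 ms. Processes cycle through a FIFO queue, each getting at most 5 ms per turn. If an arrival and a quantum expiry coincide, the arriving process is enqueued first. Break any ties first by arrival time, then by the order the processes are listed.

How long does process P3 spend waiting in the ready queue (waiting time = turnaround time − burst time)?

Timeline: | P1 0-1 | P3 1-6 | P5 6-11 | P2 11-16 | P4 16-21 | P3 21-23 | P5 23-26 | P2 26-29 | P4 29-32 |
Completion: P1=1  P2=29  P3=23  P4=32  P5=26
Waiting(P3) = turnaround − burst = 23 − 7 = 16

16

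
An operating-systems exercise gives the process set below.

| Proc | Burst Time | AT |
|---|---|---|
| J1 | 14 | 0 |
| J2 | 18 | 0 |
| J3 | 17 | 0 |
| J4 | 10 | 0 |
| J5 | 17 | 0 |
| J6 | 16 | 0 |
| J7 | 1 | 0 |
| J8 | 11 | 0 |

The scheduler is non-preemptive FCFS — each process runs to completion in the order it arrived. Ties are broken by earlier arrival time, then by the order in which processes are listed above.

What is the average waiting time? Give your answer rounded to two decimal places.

Schedule: | J1 0-14 | J2 14-32 | J3 32-49 | J4 49-59 | J5 59-76 | J6 76-92 | J7 92-93 | J8 93-104 |
Completion: J1=14  J2=32  J3=49  J4=59  J5=76  J6=92  J7=93  J8=104
Waiting times: J1=0, J2=14, J3=32, J4=49, J5=59, J6=76, J7=92, J8=93
Average waiting = (0+14+32+49+59+76+92+93) / 8 = 415/8 = 51.88

51.88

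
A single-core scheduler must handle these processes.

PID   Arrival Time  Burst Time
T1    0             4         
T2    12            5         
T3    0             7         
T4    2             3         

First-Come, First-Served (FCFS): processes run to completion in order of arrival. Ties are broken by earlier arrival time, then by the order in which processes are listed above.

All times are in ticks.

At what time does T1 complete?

4

Schedule: | T1 0-4 | T3 4-11 | T4 11-14 | T2 14-19 |
Completion: T1=4  T2=19  T3=11  T4=14
Turnaround (C−A): T1=4  T2=7  T3=11  T4=12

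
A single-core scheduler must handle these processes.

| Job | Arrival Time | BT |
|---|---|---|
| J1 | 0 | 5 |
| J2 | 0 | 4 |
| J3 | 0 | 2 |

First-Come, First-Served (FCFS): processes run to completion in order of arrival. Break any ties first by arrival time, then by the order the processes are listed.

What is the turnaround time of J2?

9

Schedule: | J1 0-5 | J2 5-9 | J3 9-11 |
Completion: J1=5  J2=9  J3=11
Turnaround(J2) = completion − arrival = 9 − 0 = 9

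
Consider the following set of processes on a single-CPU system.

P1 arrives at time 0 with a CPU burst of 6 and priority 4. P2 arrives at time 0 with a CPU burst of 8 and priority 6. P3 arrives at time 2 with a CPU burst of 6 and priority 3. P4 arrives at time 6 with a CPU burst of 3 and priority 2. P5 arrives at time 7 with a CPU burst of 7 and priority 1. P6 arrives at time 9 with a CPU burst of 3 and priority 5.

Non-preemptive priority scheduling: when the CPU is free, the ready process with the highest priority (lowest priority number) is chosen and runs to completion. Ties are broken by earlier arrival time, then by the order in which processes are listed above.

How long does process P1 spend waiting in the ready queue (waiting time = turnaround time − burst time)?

0

Schedule: | P1 0-6 | P4 6-9 | P5 9-16 | P3 16-22 | P6 22-25 | P2 25-33 |
Completion: P1=6  P2=33  P3=22  P4=9  P5=16  P6=25
Turnaround (C−A): P1=6  P2=33  P3=20  P4=3  P5=9  P6=16
Waiting(P1) = turnaround − burst = 6 − 6 = 0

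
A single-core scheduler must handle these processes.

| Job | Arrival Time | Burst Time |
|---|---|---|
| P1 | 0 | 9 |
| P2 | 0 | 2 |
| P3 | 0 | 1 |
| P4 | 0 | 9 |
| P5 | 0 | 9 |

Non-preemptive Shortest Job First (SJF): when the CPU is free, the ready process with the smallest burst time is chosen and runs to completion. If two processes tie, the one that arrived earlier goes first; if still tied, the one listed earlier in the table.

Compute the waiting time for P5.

Gantt: | P3 0-1 | P2 1-3 | P1 3-12 | P4 12-21 | P5 21-30 |
Completion: P1=12  P2=3  P3=1  P4=21  P5=30
Waiting(P5) = turnaround − burst = 30 − 9 = 21

21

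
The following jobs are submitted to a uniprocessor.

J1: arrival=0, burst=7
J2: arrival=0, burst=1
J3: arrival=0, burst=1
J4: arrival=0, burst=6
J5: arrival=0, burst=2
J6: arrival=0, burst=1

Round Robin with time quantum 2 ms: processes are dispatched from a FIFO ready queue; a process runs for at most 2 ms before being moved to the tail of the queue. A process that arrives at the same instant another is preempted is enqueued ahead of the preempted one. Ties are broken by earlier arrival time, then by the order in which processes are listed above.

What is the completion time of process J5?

Gantt: | J1 0-2 | J2 2-3 | J3 3-4 | J4 4-6 | J5 6-8 | J6 8-9 | J1 9-11 | J4 11-13 | J1 13-15 | J4 15-17 | J1 17-18 |
Completion: J1=18  J2=3  J3=4  J4=17  J5=8  J6=9
Turnaround (C−A): J1=18  J2=3  J3=4  J4=17  J5=8  J6=9

8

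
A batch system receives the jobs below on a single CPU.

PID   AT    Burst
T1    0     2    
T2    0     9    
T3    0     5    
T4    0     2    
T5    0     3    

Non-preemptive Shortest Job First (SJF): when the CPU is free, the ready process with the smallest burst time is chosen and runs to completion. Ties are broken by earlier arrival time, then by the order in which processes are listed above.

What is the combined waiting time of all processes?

Gantt: | T1 0-2 | T4 2-4 | T5 4-7 | T3 7-12 | T2 12-21 |
Completion: T1=2  T2=21  T3=12  T4=4  T5=7
Turnaround (C−A): T1=2  T2=21  T3=12  T4=4  T5=7
Waiting = turnaround − burst: T1=0, T2=12, T3=7, T4=2, T5=4
Total waiting = 0 + 12 + 7 + 2 + 4 = 25

25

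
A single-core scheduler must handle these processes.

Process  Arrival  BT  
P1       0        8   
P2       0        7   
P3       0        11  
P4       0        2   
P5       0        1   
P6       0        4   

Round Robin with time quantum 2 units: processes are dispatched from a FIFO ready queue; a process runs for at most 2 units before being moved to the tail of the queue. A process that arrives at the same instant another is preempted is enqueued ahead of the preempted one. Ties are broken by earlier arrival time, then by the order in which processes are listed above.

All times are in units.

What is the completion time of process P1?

Gantt: | P1 0-2 | P2 2-4 | P3 4-6 | P4 6-8 | P5 8-9 | P6 9-11 | P1 11-13 | P2 13-15 | P3 15-17 | P6 17-19 | P1 19-21 | P2 21-23 | P3 23-25 | P1 25-27 | P2 27-28 | P3 28-33 |
Completion: P1=27  P2=28  P3=33  P4=8  P5=9  P6=19

27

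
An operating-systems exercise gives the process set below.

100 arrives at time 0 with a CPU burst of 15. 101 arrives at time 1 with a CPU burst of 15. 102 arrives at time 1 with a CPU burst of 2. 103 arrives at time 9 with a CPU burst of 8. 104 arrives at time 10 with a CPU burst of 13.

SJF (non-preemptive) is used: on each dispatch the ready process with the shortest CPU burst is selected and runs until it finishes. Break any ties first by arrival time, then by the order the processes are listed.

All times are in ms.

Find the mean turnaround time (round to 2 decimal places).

Schedule: | 100 0-15 | 102 15-17 | 103 17-25 | 104 25-38 | 101 38-53 |
Completion: 100=15  101=53  102=17  103=25  104=38
Turnaround times: 100=15, 101=52, 102=16, 103=16, 104=28
Average turnaround = (15+52+16+16+28) / 5 = 127/5 = 25.40

25.40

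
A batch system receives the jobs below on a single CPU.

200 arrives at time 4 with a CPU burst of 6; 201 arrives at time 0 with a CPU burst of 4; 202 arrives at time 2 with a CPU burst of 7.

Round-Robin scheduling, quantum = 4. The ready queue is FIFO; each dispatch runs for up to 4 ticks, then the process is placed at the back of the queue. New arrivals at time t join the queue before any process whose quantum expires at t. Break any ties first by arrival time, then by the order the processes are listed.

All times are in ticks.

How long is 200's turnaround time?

Schedule: | 201 0-4 | 202 4-8 | 200 8-12 | 202 12-15 | 200 15-17 |
Completion: 200=17  201=4  202=15
Turnaround(200) = completion − arrival = 17 − 4 = 13

13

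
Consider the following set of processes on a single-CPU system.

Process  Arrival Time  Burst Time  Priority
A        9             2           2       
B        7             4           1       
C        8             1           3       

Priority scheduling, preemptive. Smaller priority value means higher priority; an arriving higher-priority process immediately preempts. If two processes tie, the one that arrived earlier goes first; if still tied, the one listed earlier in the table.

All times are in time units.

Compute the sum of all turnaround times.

Schedule: | idle 0-7 | B 7-11 | A 11-13 | C 13-14 |
Completion: A=13  B=11  C=14
Turnaround (C−A): A=4  B=4  C=6
Turnaround = completion − arrival: A=4, B=4, C=6
Total turnaround = 4 + 4 + 6 = 14

14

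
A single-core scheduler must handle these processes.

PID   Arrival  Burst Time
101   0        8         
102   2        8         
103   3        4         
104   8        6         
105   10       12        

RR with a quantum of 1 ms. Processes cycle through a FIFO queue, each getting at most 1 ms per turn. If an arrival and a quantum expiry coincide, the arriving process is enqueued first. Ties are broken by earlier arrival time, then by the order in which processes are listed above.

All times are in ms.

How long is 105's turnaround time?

28

Schedule: | 101 0-2 | 102 2-3 | 101 3-4 | 103 4-5 | 102 5-6 | 101 6-7 | 103 7-8 | 102 8-9 | 101 9-10 | 104 10-11 | 103 11-12 | 102 12-13 | 105 13-14 | 101 14-15 | 104 15-16 | 103 16-17 | 102 17-18 | 105 18-19 | 101 19-20 | 104 20-21 | 102 21-22 | 105 22-23 | 101 23-24 | 104 24-25 | 102 25-26 | 105 26-27 | 104 27-28 | 102 28-29 | 105 29-30 | 104 30-31 | 105 31-38 |
Completion: 101=24  102=29  103=17  104=31  105=38
Turnaround (C−A): 101=24  102=27  103=14  104=23  105=28
Turnaround(105) = completion − arrival = 38 − 10 = 28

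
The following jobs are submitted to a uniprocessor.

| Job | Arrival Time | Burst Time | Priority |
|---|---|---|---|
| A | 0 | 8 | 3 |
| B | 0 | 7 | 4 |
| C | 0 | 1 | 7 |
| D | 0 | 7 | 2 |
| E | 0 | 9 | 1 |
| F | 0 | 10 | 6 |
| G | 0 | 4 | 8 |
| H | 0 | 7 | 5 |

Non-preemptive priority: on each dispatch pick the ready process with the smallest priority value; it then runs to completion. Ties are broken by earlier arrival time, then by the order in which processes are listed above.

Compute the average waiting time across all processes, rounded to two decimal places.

Gantt: | E 0-9 | D 9-16 | A 16-24 | B 24-31 | H 31-38 | F 38-48 | C 48-49 | G 49-53 |
Completion: A=24  B=31  C=49  D=16  E=9  F=48  G=53  H=38
Turnaround (C−A): A=24  B=31  C=49  D=16  E=9  F=48  G=53  H=38
Waiting times: A=16, B=24, C=48, D=9, E=0, F=38, G=49, H=31
Average waiting = (16+24+48+9+0+38+49+31) / 8 = 215/8 = 26.88

26.88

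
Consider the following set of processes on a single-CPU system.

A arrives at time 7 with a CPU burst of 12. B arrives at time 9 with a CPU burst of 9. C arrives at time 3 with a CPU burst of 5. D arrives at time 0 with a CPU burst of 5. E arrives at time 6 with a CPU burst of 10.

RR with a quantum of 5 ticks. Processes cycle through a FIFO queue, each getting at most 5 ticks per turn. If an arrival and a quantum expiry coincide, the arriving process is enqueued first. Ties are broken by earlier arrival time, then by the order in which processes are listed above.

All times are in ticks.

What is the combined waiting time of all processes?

Schedule: | D 0-5 | C 5-10 | E 10-15 | A 15-20 | B 20-25 | E 25-30 | A 30-35 | B 35-39 | A 39-41 |
Completion: A=41  B=39  C=10  D=5  E=30
Turnaround (C−A): A=34  B=30  C=7  D=5  E=24
Waiting = turnaround − burst: A=22, B=21, C=2, D=0, E=14
Total waiting = 22 + 21 + 2 + 0 + 14 = 59

59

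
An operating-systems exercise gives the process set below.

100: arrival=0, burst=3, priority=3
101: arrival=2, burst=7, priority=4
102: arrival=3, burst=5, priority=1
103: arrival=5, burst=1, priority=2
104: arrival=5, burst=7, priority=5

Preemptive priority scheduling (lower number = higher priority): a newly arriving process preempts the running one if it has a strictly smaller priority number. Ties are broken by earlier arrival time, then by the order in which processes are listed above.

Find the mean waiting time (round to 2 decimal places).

Schedule: | 100 0-3 | 102 3-8 | 103 8-9 | 101 9-16 | 104 16-23 |
Completion: 100=3  101=16  102=8  103=9  104=23
Turnaround (C−A): 100=3  101=14  102=5  103=4  104=18
Waiting times: 100=0, 101=7, 102=0, 103=3, 104=11
Average waiting = (0+7+0+3+11) / 5 = 21/5 = 4.20

4.20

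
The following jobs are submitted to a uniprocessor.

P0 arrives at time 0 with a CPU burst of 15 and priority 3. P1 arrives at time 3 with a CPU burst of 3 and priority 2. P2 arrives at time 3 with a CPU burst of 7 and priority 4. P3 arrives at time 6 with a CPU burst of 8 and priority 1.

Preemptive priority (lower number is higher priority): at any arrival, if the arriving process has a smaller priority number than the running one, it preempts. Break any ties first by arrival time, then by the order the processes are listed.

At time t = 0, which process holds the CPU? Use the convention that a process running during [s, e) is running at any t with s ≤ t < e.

P0

Schedule: | P0 0-3 | P1 3-6 | P3 6-14 | P0 14-26 | P2 26-33 |
Completion: P0=26  P1=6  P2=33  P3=14
Turnaround (C−A): P0=26  P1=3  P2=30  P3=8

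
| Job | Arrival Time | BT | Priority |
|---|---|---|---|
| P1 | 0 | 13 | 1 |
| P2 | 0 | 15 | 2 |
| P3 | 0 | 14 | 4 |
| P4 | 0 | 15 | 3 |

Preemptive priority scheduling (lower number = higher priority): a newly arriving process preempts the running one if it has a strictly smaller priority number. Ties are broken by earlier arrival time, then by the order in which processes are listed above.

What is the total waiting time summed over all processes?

84

Schedule: | P1 0-13 | P2 13-28 | P4 28-43 | P3 43-57 |
Completion: P1=13  P2=28  P3=57  P4=43
Turnaround (C−A): P1=13  P2=28  P3=57  P4=43
Waiting = turnaround − burst: P1=0, P2=13, P3=43, P4=28
Total waiting = 0 + 13 + 43 + 28 = 84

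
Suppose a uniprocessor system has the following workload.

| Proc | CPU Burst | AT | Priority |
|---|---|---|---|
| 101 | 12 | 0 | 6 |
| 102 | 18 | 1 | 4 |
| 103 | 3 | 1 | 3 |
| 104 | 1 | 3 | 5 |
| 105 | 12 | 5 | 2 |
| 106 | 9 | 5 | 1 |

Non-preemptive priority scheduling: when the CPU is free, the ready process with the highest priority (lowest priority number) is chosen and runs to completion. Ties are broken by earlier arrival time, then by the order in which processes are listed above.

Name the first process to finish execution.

101

Timeline: | 101 0-12 | 106 12-21 | 105 21-33 | 103 33-36 | 102 36-54 | 104 54-55 |
Completion: 101=12  102=54  103=36  104=55  105=33  106=21
Turnaround (C−A): 101=12  102=53  103=35  104=52  105=28  106=16
Finish order: 101 → 106 → 105 → 103 → 102 → 104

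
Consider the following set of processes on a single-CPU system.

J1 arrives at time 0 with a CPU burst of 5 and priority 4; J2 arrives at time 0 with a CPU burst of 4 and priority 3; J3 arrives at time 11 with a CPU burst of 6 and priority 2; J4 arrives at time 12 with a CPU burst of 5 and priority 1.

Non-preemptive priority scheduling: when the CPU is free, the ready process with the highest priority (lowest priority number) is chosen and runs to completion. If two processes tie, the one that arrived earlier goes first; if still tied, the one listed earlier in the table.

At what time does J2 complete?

4

Timeline: | J2 0-4 | J1 4-9 | idle 9-11 | J3 11-17 | J4 17-22 |
Completion: J1=9  J2=4  J3=17  J4=22
Turnaround (C−A): J1=9  J2=4  J3=6  J4=10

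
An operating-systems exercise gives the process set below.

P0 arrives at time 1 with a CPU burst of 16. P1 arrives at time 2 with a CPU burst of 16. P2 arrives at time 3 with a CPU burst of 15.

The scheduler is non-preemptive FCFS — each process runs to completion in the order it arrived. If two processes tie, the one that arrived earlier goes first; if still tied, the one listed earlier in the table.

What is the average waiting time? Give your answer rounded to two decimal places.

Schedule: | idle 0-1 | P0 1-17 | P1 17-33 | P2 33-48 |
Completion: P0=17  P1=33  P2=48
Waiting times: P0=0, P1=15, P2=30
Average waiting = (0+15+30) / 3 = 45/3 = 15.00

15.00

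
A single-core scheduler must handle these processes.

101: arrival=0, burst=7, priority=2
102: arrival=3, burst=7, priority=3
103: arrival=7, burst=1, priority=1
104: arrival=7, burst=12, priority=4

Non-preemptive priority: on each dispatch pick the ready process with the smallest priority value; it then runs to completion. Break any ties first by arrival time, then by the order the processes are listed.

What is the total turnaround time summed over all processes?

40

Timeline: | 101 0-7 | 103 7-8 | 102 8-15 | 104 15-27 |
Completion: 101=7  102=15  103=8  104=27
Turnaround (C−A): 101=7  102=12  103=1  104=20
Turnaround = completion − arrival: 101=7, 102=12, 103=1, 104=20
Total turnaround = 7 + 12 + 1 + 20 = 40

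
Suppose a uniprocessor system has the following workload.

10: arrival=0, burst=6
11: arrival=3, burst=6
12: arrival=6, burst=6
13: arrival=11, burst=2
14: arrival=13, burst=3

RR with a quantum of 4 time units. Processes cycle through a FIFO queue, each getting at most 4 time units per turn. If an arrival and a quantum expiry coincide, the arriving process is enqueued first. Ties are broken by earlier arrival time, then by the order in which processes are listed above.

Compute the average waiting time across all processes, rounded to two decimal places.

Timeline: | 10 0-4 | 11 4-8 | 10 8-10 | 12 10-14 | 11 14-16 | 13 16-18 | 14 18-21 | 12 21-23 |
Completion: 10=10  11=16  12=23  13=18  14=21
Turnaround (C−A): 10=10  11=13  12=17  13=7  14=8
Waiting times: 10=4, 11=7, 12=11, 13=5, 14=5
Average waiting = (4+7+11+5+5) / 5 = 32/5 = 6.40

6.40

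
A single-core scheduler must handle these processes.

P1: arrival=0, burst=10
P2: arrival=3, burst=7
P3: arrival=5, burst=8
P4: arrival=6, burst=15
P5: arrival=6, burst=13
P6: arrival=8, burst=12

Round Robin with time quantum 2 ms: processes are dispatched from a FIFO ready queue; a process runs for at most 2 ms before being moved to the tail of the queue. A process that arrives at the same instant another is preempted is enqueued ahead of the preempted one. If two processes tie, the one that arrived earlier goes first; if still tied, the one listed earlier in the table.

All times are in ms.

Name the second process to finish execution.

Gantt: | P1 0-4 | P2 4-6 | P1 6-8 | P3 8-10 | P4 10-12 | P5 12-14 | P2 14-16 | P6 16-18 | P1 18-20 | P3 20-22 | P4 22-24 | P5 24-26 | P2 26-28 | P6 28-30 | P1 30-32 | P3 32-34 | P4 34-36 | P5 36-38 | P2 38-39 | P6 39-41 | P3 41-43 | P4 43-45 | P5 45-47 | P6 47-49 | P4 49-51 | P5 51-53 | P6 53-55 | P4 55-57 | P5 57-59 | P6 59-61 | P4 61-63 | P5 63-64 | P4 64-65 |
Completion: P1=32  P2=39  P3=43  P4=65  P5=64  P6=61
Turnaround (C−A): P1=32  P2=36  P3=38  P4=59  P5=58  P6=53
Finish order: P1 → P2 → P3 → P6 → P5 → P4

P2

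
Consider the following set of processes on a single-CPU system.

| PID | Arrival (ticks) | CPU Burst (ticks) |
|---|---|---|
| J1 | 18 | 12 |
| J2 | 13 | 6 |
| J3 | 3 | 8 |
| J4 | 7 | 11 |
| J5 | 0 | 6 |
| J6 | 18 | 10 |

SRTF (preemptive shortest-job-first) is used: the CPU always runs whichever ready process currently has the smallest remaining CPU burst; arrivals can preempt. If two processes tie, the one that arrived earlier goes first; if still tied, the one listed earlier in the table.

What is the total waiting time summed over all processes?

Timeline: | J5 0-6 | J3 6-14 | J2 14-20 | J6 20-30 | J4 30-41 | J1 41-53 |
Completion: J1=53  J2=20  J3=14  J4=41  J5=6  J6=30
Turnaround (C−A): J1=35  J2=7  J3=11  J4=34  J5=6  J6=12
Waiting = turnaround − burst: J1=23, J2=1, J3=3, J4=23, J5=0, J6=2
Total waiting = 23 + 1 + 3 + 23 + 0 + 2 = 52

52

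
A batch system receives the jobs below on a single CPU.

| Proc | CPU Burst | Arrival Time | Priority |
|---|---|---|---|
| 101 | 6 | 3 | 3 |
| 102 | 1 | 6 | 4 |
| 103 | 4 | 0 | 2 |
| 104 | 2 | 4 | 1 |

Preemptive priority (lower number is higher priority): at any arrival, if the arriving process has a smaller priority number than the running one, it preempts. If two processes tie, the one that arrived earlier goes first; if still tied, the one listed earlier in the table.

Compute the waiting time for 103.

0

Schedule: | 103 0-4 | 104 4-6 | 101 6-12 | 102 12-13 |
Completion: 101=12  102=13  103=4  104=6
Waiting(103) = turnaround − burst = 4 − 4 = 0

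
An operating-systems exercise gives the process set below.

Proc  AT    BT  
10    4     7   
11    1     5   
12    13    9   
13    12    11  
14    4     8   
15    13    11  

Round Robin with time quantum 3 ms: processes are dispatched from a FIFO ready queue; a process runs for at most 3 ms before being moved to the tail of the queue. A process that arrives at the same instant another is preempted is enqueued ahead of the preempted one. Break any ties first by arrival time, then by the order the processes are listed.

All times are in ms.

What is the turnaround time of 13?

38

Timeline: | idle 0-1 | 11 1-4 | 10 4-7 | 14 7-10 | 11 10-12 | 10 12-15 | 14 15-18 | 13 18-21 | 12 21-24 | 15 24-27 | 10 27-28 | 14 28-30 | 13 30-33 | 12 33-36 | 15 36-39 | 13 39-42 | 12 42-45 | 15 45-48 | 13 48-50 | 15 50-52 |
Completion: 10=28  11=12  12=45  13=50  14=30  15=52
Turnaround (C−A): 10=24  11=11  12=32  13=38  14=26  15=39
Turnaround(13) = completion − arrival = 50 − 12 = 38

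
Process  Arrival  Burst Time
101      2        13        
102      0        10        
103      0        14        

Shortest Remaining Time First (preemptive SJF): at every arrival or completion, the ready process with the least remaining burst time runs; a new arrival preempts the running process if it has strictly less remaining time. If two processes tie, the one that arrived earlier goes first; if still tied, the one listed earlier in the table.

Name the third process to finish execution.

Timeline: | 102 0-10 | 101 10-23 | 103 23-37 |
Completion: 101=23  102=10  103=37
Turnaround (C−A): 101=21  102=10  103=37
Finish order: 102 → 101 → 103

103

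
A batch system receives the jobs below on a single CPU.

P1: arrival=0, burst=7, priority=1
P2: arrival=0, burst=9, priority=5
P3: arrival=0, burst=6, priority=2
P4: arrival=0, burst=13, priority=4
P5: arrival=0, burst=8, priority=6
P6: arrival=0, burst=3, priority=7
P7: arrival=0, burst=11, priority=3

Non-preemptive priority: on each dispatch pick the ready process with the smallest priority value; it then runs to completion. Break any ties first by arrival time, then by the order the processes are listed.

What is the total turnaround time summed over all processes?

Gantt: | P1 0-7 | P3 7-13 | P7 13-24 | P4 24-37 | P2 37-46 | P5 46-54 | P6 54-57 |
Completion: P1=7  P2=46  P3=13  P4=37  P5=54  P6=57  P7=24
Turnaround = completion − arrival: P1=7, P2=46, P3=13, P4=37, P5=54, P6=57, P7=24
Total turnaround = 7 + 46 + 13 + 37 + 54 + 57 + 24 = 238

238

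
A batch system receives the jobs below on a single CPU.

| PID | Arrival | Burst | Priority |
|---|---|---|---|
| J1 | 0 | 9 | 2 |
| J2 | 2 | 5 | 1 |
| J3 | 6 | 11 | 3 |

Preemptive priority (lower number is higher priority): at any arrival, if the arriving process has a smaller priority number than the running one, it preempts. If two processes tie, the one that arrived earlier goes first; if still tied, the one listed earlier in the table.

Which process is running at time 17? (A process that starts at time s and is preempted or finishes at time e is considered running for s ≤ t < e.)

J3

Gantt: | J1 0-2 | J2 2-7 | J1 7-14 | J3 14-25 |
Completion: J1=14  J2=7  J3=25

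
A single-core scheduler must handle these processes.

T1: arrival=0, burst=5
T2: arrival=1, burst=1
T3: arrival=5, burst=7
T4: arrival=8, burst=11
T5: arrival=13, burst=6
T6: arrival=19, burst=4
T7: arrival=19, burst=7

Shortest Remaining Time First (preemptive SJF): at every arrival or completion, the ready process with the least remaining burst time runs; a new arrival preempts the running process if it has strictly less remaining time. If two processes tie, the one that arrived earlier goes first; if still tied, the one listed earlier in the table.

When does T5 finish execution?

Timeline: | T1 0-1 | T2 1-2 | T1 2-6 | T3 6-13 | T5 13-19 | T6 19-23 | T7 23-30 | T4 30-41 |
Completion: T1=6  T2=2  T3=13  T4=41  T5=19  T6=23  T7=30
Turnaround (C−A): T1=6  T2=1  T3=8  T4=33  T5=6  T6=4  T7=11

19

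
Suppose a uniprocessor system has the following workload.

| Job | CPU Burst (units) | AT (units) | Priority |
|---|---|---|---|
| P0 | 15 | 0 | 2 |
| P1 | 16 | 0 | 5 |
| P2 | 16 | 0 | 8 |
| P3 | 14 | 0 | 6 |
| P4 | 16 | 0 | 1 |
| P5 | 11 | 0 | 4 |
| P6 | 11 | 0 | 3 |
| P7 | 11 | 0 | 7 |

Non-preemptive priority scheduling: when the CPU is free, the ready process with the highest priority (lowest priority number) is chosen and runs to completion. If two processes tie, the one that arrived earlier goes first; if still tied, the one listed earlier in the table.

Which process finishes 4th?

P5

Gantt: | P4 0-16 | P0 16-31 | P6 31-42 | P5 42-53 | P1 53-69 | P3 69-83 | P7 83-94 | P2 94-110 |
Completion: P0=31  P1=69  P2=110  P3=83  P4=16  P5=53  P6=42  P7=94
Turnaround (C−A): P0=31  P1=69  P2=110  P3=83  P4=16  P5=53  P6=42  P7=94
Finish order: P4 → P0 → P6 → P5 → P1 → P3 → P7 → P2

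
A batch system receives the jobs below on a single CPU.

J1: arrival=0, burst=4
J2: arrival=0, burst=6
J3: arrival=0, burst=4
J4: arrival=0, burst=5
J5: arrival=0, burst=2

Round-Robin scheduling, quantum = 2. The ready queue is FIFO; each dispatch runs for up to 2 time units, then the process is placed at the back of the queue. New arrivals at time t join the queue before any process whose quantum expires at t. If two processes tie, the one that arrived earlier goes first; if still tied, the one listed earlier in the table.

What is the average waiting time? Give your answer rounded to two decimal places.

Gantt: | J1 0-2 | J2 2-4 | J3 4-6 | J4 6-8 | J5 8-10 | J1 10-12 | J2 12-14 | J3 14-16 | J4 16-18 | J2 18-20 | J4 20-21 |
Completion: J1=12  J2=20  J3=16  J4=21  J5=10
Turnaround (C−A): J1=12  J2=20  J3=16  J4=21  J5=10
Waiting times: J1=8, J2=14, J3=12, J4=16, J5=8
Average waiting = (8+14+12+16+8) / 5 = 58/5 = 11.60

11.60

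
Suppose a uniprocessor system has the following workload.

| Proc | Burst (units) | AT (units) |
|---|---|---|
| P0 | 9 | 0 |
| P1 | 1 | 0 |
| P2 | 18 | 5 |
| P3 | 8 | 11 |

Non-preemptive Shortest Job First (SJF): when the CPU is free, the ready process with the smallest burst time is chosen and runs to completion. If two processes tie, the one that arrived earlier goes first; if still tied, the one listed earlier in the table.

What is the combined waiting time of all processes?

Gantt: | P1 0-1 | P0 1-10 | P2 10-28 | P3 28-36 |
Completion: P0=10  P1=1  P2=28  P3=36
Waiting = turnaround − burst: P0=1, P1=0, P2=5, P3=17
Total waiting = 1 + 0 + 5 + 17 = 23

23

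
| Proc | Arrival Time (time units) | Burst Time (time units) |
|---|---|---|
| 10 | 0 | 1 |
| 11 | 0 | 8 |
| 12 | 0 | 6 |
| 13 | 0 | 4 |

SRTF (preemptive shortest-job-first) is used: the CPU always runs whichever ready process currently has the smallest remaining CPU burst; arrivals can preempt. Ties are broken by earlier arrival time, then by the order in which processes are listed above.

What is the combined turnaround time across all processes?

Schedule: | 10 0-1 | 13 1-5 | 12 5-11 | 11 11-19 |
Completion: 10=1  11=19  12=11  13=5
Turnaround (C−A): 10=1  11=19  12=11  13=5
Turnaround = completion − arrival: 10=1, 11=19, 12=11, 13=5
Total turnaround = 1 + 19 + 11 + 5 = 36

36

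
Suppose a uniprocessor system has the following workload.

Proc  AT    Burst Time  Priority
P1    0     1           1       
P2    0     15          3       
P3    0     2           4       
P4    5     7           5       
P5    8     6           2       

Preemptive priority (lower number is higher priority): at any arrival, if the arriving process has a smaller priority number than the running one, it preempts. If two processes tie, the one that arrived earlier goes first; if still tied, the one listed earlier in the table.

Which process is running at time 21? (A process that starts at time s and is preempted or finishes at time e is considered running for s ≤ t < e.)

P2

Gantt: | P1 0-1 | P2 1-8 | P5 8-14 | P2 14-22 | P3 22-24 | P4 24-31 |
Completion: P1=1  P2=22  P3=24  P4=31  P5=14
Turnaround (C−A): P1=1  P2=22  P3=24  P4=26  P5=6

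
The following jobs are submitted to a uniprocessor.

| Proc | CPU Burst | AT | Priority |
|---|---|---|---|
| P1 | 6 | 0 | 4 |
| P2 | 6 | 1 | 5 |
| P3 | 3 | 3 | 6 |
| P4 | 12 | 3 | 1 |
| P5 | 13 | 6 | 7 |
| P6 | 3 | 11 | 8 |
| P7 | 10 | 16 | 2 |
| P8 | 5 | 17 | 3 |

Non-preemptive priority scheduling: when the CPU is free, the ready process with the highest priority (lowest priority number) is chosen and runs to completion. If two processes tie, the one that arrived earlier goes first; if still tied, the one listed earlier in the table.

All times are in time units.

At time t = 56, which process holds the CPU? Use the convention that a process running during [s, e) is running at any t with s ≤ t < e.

Schedule: | P1 0-6 | P4 6-18 | P7 18-28 | P8 28-33 | P2 33-39 | P3 39-42 | P5 42-55 | P6 55-58 |
Completion: P1=6  P2=39  P3=42  P4=18  P5=55  P6=58  P7=28  P8=33

P6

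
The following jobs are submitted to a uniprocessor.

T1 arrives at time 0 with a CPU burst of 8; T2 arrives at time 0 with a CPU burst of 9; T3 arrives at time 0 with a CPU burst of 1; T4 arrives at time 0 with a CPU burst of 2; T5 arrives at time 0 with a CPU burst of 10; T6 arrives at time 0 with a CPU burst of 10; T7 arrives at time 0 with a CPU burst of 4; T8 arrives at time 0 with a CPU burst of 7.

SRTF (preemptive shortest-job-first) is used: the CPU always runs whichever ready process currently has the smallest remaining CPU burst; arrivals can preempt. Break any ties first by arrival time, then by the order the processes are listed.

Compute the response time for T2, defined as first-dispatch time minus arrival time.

Schedule: | T3 0-1 | T4 1-3 | T7 3-7 | T8 7-14 | T1 14-22 | T2 22-31 | T5 31-41 | T6 41-51 |
Completion: T1=22  T2=31  T3=1  T4=3  T5=41  T6=51  T7=7  T8=14
Turnaround (C−A): T1=22  T2=31  T3=1  T4=3  T5=41  T6=51  T7=7  T8=14
Response(T2) = first start − arrival = 22 − 0 = 22

22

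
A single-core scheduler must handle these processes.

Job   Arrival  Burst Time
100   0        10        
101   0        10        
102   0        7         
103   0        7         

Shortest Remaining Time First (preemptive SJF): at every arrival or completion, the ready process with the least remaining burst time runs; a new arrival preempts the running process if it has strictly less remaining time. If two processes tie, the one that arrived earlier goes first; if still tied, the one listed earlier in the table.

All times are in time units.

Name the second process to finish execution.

Timeline: | 102 0-7 | 103 7-14 | 100 14-24 | 101 24-34 |
Completion: 100=24  101=34  102=7  103=14
Turnaround (C−A): 100=24  101=34  102=7  103=14
Finish order: 102 → 103 → 100 → 101

103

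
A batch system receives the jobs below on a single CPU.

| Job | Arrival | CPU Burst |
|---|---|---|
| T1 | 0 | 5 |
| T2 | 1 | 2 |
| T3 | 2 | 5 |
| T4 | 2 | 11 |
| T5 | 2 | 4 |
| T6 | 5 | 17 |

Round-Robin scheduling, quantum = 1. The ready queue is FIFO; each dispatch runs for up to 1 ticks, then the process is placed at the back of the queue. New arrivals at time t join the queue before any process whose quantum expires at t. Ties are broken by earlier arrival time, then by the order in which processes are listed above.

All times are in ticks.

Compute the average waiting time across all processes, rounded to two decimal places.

Schedule: | T1 0-1 | T2 1-2 | T1 2-3 | T3 3-4 | T4 4-5 | T5 5-6 | T2 6-7 | T1 7-8 | T3 8-9 | T6 9-10 | T4 10-11 | T5 11-12 | T1 12-13 | T3 13-14 | T6 14-15 | T4 15-16 | T5 16-17 | T1 17-18 | T3 18-19 | T6 19-20 | T4 20-21 | T5 21-22 | T3 22-23 | T6 23-24 | T4 24-25 | T6 25-26 | T4 26-27 | T6 27-28 | T4 28-29 | T6 29-30 | T4 30-31 | T6 31-32 | T4 32-33 | T6 33-34 | T4 34-35 | T6 35-36 | T4 36-37 | T6 37-44 |
Completion: T1=18  T2=7  T3=23  T4=37  T5=22  T6=44
Turnaround (C−A): T1=18  T2=6  T3=21  T4=35  T5=20  T6=39
Waiting times: T1=13, T2=4, T3=16, T4=24, T5=16, T6=22
Average waiting = (13+4+16+24+16+22) / 6 = 95/6 = 15.83

15.83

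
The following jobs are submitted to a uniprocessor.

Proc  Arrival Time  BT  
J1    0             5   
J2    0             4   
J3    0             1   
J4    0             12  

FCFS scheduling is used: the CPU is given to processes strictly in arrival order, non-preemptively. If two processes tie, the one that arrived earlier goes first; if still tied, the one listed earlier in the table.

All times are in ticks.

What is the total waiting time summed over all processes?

24

Schedule: | J1 0-5 | J2 5-9 | J3 9-10 | J4 10-22 |
Completion: J1=5  J2=9  J3=10  J4=22
Turnaround (C−A): J1=5  J2=9  J3=10  J4=22
Waiting = turnaround − burst: J1=0, J2=5, J3=9, J4=10
Total waiting = 0 + 5 + 9 + 10 = 24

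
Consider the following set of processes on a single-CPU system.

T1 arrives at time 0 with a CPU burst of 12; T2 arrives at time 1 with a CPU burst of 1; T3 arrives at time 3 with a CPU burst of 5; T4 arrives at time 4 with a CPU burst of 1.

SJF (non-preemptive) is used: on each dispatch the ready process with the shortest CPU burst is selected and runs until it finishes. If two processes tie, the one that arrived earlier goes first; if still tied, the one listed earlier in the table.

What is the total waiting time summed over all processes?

Schedule: | T1 0-12 | T2 12-13 | T4 13-14 | T3 14-19 |
Completion: T1=12  T2=13  T3=19  T4=14
Turnaround (C−A): T1=12  T2=12  T3=16  T4=10
Waiting = turnaround − burst: T1=0, T2=11, T3=11, T4=9
Total waiting = 0 + 11 + 11 + 9 = 31

31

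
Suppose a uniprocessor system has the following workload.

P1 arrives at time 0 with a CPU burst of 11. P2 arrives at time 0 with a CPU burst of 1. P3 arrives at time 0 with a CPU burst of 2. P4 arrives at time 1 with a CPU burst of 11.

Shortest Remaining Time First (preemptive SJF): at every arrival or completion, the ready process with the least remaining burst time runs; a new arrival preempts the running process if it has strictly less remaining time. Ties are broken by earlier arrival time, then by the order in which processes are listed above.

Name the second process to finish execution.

P3

Timeline: | P2 0-1 | P3 1-3 | P1 3-14 | P4 14-25 |
Completion: P1=14  P2=1  P3=3  P4=25
Turnaround (C−A): P1=14  P2=1  P3=3  P4=24
Finish order: P2 → P3 → P1 → P4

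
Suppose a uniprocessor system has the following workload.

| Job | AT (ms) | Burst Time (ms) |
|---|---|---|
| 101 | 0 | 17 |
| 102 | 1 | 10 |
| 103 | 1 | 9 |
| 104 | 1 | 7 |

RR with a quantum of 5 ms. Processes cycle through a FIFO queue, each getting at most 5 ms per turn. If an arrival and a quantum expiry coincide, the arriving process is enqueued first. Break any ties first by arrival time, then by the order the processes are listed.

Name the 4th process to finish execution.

101

Timeline: | 101 0-5 | 102 5-10 | 103 10-15 | 104 15-20 | 101 20-25 | 102 25-30 | 103 30-34 | 104 34-36 | 101 36-43 |
Completion: 101=43  102=30  103=34  104=36
Turnaround (C−A): 101=43  102=29  103=33  104=35
Finish order: 102 → 103 → 104 → 101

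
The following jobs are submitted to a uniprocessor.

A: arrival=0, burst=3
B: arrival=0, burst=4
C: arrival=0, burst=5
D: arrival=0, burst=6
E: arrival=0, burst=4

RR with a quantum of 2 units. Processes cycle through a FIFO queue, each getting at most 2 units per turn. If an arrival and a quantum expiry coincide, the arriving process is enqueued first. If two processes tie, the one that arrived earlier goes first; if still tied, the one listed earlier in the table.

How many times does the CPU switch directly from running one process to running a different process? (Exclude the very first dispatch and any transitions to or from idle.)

11

Schedule: | A 0-2 | B 2-4 | C 4-6 | D 6-8 | E 8-10 | A 10-11 | B 11-13 | C 13-15 | D 15-17 | E 17-19 | C 19-20 | D 20-22 |
Completion: A=11  B=13  C=20  D=22  E=19
Turnaround (C−A): A=11  B=13  C=20  D=22  E=19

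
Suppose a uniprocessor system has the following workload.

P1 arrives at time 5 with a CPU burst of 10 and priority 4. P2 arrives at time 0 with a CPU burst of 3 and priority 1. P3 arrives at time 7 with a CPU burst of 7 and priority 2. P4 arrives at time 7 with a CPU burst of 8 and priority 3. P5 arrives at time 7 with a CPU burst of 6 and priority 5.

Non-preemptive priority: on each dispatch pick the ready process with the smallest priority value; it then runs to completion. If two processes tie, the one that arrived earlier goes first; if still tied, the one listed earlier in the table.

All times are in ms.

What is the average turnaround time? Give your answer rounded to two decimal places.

Timeline: | P2 0-3 | idle 3-5 | P1 5-15 | P3 15-22 | P4 22-30 | P5 30-36 |
Completion: P1=15  P2=3  P3=22  P4=30  P5=36
Turnaround (C−A): P1=10  P2=3  P3=15  P4=23  P5=29
Turnaround times: P1=10, P2=3, P3=15, P4=23, P5=29
Average turnaround = (10+3+15+23+29) / 5 = 80/5 = 16.00

16.00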